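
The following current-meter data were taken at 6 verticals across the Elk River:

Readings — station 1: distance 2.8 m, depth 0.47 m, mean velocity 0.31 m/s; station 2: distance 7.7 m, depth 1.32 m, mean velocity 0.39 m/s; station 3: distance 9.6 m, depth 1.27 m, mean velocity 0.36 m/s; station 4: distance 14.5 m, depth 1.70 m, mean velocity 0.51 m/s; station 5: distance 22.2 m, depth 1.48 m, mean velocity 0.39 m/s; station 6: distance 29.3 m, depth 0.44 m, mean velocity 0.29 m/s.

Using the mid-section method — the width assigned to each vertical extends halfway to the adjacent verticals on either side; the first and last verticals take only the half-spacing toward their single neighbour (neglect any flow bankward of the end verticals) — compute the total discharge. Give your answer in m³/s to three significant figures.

13.8 m³/s

w_1 = (7.7 − 2.8)/2 = 2.45 m; q_1 = 0.31 × 0.47 × 2.45 = 0.3570 m³/s
w_2 = (9.6 − 2.8)/2 = 3.4 m; q_2 = 0.39 × 1.32 × 3.4 = 1.750 m³/s
w_3 = (14.5 − 7.7)/2 = 3.4 m; q_3 = 0.36 × 1.27 × 3.4 = 1.554 m³/s
w_4 = (22.2 − 9.6)/2 = 6.3 m; q_4 = 0.51 × 1.70 × 6.3 = 5.462 m³/s
w_5 = (29.3 − 14.5)/2 = 7.4 m; q_5 = 0.39 × 1.48 × 7.4 = 4.271 m³/s
w_6 = (29.3 − 22.2)/2 = 3.55 m; q_6 = 0.29 × 0.44 × 3.55 = 0.4530 m³/s
Q = Σ qᵢ = 13.85 m³/s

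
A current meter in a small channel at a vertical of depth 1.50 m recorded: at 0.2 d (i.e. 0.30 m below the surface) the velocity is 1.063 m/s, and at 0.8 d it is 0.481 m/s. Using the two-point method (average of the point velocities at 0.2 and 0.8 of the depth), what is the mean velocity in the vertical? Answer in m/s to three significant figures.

0.772 m/s

v̄ = (1.063 + 0.481) / 2 = 0.7720 m/s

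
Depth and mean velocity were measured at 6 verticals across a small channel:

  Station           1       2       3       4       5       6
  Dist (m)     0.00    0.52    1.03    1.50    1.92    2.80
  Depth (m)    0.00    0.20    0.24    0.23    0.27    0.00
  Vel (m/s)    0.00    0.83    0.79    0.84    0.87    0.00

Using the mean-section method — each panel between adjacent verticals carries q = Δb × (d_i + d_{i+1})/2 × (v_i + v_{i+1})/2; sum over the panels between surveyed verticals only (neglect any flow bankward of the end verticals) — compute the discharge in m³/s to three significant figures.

0.344 m³/s

Panel 1-2: Δb = 0.52 m, d̄ = (0.00+0.20)/2 = 0.1, v̄ = (0.00+0.83)/2 = 0.415 → q = 0.52×0.1×0.415 = 0.02158 m³/s
Panel 2-3: Δb = 0.51 m, d̄ = (0.20+0.24)/2 = 0.22, v̄ = (0.83+0.79)/2 = 0.81 → q = 0.51×0.22×0.81 = 0.09088 m³/s
Panel 3-4: Δb = 0.47 m, d̄ = (0.24+0.23)/2 = 0.235, v̄ = (0.79+0.84)/2 = 0.815 → q = 0.47×0.235×0.815 = 0.09002 m³/s
Panel 4-5: Δb = 0.42 m, d̄ = (0.23+0.27)/2 = 0.25, v̄ = (0.84+0.87)/2 = 0.855 → q = 0.42×0.25×0.855 = 0.08978 m³/s
Panel 5-6: Δb = 0.88 m, d̄ = (0.27+0.00)/2 = 0.135, v̄ = (0.87+0.00)/2 = 0.435 → q = 0.88×0.135×0.435 = 0.05168 m³/s
Q = Σ q = 0.3439 m³/s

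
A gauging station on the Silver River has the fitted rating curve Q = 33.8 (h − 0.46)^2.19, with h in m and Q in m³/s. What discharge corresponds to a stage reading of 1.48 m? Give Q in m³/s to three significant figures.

Q = 33.8 × (1.48 − 0.46)^2.19 = 33.8 × 1.02^2.19 = 35.30 m³/s

35.3 m³/s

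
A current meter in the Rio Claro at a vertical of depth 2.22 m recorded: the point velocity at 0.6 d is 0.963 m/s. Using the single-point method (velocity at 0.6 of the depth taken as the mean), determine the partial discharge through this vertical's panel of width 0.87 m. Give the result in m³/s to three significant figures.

1.86 m³/s

v̄ = v₀.₆ = 0.963 m/s
q = v̄ × d × w = 0.9630 × 2.22 × 0.87 = 1.860 m³/s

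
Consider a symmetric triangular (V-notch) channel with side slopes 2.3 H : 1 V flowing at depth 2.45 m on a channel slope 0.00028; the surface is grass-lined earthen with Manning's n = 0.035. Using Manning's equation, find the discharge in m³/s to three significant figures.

A = z·y² = 2.3×2.45² = 13.81 m²
P = 2y√(1+z²) = 2×2.45×√(1+2.3²) = 12.29 m
R = A/P = 13.81/12.29 = 1.123 m
Q = (1/n)·A·R^(2/3)·S^(1/2) = (1/0.035) × 13.81 × 1.123^(2/3) × 0.00028^(1/2) = 7.133 m³/s

7.13 m³/s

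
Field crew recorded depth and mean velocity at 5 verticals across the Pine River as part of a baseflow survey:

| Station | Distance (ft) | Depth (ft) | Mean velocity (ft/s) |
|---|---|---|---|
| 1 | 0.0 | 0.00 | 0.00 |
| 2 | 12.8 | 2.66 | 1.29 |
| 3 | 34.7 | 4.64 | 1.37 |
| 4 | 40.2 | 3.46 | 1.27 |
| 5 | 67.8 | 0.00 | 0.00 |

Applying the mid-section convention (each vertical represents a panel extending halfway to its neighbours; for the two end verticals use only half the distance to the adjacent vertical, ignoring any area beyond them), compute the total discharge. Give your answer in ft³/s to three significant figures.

w_2 = (34.7 − 0.0)/2 = 17.35 ft; q_2 = 1.29 × 2.66 × 17.35 = 59.53 ft³/s
w_3 = (40.2 − 12.8)/2 = 13.7 ft; q_3 = 1.37 × 4.64 × 13.7 = 87.09 ft³/s
w_4 = (67.8 − 34.7)/2 = 16.55 ft; q_4 = 1.27 × 3.46 × 16.55 = 72.72 ft³/s
Stations 1, 5 contribute zero (depth or velocity is 0).
Q = Σ qᵢ = 219.3 ft³/s

219 ft³/s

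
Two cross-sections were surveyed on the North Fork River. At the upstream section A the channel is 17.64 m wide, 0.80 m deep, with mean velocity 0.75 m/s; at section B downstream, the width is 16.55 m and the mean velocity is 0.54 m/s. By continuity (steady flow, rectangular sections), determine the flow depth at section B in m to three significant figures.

Q = A₁V₁ = (17.64×0.80) × 0.75 = 10.58 m³/s
d₂ = Q/(b₂ V₂) = 10.58/(16.55×0.54) = 1.184 m

1.18 m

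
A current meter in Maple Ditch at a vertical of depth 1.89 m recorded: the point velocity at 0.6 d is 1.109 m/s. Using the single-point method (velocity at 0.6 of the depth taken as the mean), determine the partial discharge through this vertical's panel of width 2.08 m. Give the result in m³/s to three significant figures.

v̄ = v₀.₆ = 1.109 m/s
q = v̄ × d × w = 1.109 × 1.89 × 2.08 = 4.360 m³/s

4.36 m³/s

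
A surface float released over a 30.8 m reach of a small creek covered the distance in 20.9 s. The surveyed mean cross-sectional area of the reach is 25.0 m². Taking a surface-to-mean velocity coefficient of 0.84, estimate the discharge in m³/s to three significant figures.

v_surface = L / t̄ = 30.8 / 20.9 = 1.474 m/s
v_mean = 0.84 × 1.474 = 1.238 m/s
Q = A × v_mean = 25.0 × 1.238 = 30.95 m³/s

30.9 m³/s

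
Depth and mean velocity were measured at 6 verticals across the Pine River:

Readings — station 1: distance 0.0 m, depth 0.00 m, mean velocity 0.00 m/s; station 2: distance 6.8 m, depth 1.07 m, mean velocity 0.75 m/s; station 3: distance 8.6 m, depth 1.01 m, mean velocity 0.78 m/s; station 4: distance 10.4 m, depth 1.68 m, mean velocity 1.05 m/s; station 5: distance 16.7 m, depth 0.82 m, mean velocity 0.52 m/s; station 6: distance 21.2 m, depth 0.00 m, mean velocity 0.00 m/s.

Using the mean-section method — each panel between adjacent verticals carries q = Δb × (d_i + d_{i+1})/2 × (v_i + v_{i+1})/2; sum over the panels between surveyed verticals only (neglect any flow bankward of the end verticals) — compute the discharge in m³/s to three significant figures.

Panel 1-2: Δb = 6.8 m, d̄ = (0.00+1.07)/2 = 0.535, v̄ = (0.00+0.75)/2 = 0.375 → q = 6.8×0.535×0.375 = 1.364 m³/s
Panel 2-3: Δb = 1.8 m, d̄ = (1.07+1.01)/2 = 1.04, v̄ = (0.75+0.78)/2 = 0.765 → q = 1.8×1.04×0.765 = 1.432 m³/s
Panel 3-4: Δb = 1.8 m, d̄ = (1.01+1.68)/2 = 1.345, v̄ = (0.78+1.05)/2 = 0.915 → q = 1.8×1.345×0.915 = 2.215 m³/s
Panel 4-5: Δb = 6.3 m, d̄ = (1.68+0.82)/2 = 1.25, v̄ = (1.05+0.52)/2 = 0.785 → q = 6.3×1.25×0.785 = 6.182 m³/s
Panel 5-6: Δb = 4.5 m, d̄ = (0.82+0.00)/2 = 0.41, v̄ = (0.52+0.00)/2 = 0.26 → q = 4.5×0.41×0.26 = 0.4797 m³/s
Q = Σ q = 11.67 m³/s

11.7 m³/s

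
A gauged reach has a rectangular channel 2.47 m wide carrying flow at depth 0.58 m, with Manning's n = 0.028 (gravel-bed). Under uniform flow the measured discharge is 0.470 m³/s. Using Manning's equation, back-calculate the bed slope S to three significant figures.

0.000291

A = b·y = 2.47 × 0.58 = 1.433 m²
P = b + 2y = 2.47 + 2×0.58 = 3.630 m
R = A/P = 1.433/3.630 = 0.3947 m
S = (Q·n / (1·A·R^(2/3)))² = (0.470×0.028 / (1×1.433×0.5380))² = 0.0002915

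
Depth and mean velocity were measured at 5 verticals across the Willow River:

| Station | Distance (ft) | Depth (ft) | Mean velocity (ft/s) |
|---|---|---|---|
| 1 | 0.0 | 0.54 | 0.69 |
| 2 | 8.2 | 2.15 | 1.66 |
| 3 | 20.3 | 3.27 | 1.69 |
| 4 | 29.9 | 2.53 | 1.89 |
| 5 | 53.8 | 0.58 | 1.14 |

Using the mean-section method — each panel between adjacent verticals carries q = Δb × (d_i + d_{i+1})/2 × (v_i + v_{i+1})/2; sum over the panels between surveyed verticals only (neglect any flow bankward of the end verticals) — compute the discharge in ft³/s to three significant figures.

Panel 1-2: Δb = 8.2 ft, d̄ = (0.54+2.15)/2 = 1.345, v̄ = (0.69+1.66)/2 = 1.175 → q = 8.2×1.345×1.175 = 12.96 ft³/s
Panel 2-3: Δb = 12.1 ft, d̄ = (2.15+3.27)/2 = 2.71, v̄ = (1.66+1.69)/2 = 1.675 → q = 12.1×2.71×1.675 = 54.92 ft³/s
Panel 3-4: Δb = 9.6 ft, d̄ = (3.27+2.53)/2 = 2.9, v̄ = (1.69+1.89)/2 = 1.79 → q = 9.6×2.9×1.79 = 49.83 ft³/s
Panel 4-5: Δb = 23.9 ft, d̄ = (2.53+0.58)/2 = 1.555, v̄ = (1.89+1.14)/2 = 1.515 → q = 23.9×1.555×1.515 = 56.30 ft³/s
Q = Σ q = 174.0 ft³/s

174 ft³/s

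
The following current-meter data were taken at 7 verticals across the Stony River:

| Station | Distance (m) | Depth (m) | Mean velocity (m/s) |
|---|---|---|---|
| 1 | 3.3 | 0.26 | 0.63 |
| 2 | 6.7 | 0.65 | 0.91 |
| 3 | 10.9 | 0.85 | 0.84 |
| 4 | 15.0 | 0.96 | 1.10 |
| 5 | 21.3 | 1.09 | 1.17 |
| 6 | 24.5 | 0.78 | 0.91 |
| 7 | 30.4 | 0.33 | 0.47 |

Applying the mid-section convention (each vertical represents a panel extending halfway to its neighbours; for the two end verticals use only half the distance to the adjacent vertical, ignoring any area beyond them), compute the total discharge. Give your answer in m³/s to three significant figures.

w_1 = (6.7 − 3.3)/2 = 1.7 m; q_1 = 0.63 × 0.26 × 1.7 = 0.2785 m³/s
w_2 = (10.9 − 3.3)/2 = 3.8 m; q_2 = 0.91 × 0.65 × 3.8 = 2.248 m³/s
w_3 = (15.0 − 6.7)/2 = 4.15 m; q_3 = 0.84 × 0.85 × 4.15 = 2.963 m³/s
w_4 = (21.3 − 10.9)/2 = 5.2 m; q_4 = 1.10 × 0.96 × 5.2 = 5.491 m³/s
w_5 = (24.5 − 15.0)/2 = 4.75 m; q_5 = 1.17 × 1.09 × 4.75 = 6.058 m³/s
w_6 = (30.4 − 21.3)/2 = 4.55 m; q_6 = 0.91 × 0.78 × 4.55 = 3.230 m³/s
w_7 = (30.4 − 24.5)/2 = 2.95 m; q_7 = 0.47 × 0.33 × 2.95 = 0.4575 m³/s
Q = Σ qᵢ = 20.73 m³/s

20.7 m³/s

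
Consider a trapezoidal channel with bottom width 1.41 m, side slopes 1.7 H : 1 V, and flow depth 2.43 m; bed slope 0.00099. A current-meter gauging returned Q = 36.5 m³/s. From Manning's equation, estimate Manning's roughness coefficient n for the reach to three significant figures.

0.0133

A = (b + z·y)·y = (1.41 + 1.7×2.43)×2.43 = 13.46 m²
P = b + 2y√(1+z²) = 1.41 + 2×2.43×√(1+1.7²) = 11.00 m
R = A/P = 13.46/11.00 = 1.225 m
n = (1/Q)·A·R^(2/3)·S^(1/2) = (1/36.5) × 13.46 × 1.145 × 0.03146 = 0.01329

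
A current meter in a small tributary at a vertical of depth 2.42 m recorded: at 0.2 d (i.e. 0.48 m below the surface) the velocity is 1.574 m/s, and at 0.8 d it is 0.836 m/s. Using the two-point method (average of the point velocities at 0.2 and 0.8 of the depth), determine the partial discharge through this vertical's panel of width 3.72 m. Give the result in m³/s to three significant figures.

v̄ = (1.574 + 0.836) / 2 = 1.205 m/s
q = v̄ × d × w = 1.205 × 2.42 × 3.72 = 10.85 m³/s

10.8 m³/s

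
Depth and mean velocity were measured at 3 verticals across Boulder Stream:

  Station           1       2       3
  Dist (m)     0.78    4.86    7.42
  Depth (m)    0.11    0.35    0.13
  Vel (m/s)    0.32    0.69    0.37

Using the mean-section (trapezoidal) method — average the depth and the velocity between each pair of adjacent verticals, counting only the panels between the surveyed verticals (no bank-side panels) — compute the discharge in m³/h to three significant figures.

2880 m³/h

Panel 1-2: Δb = 4.08 m, d̄ = (0.11+0.35)/2 = 0.23, v̄ = (0.32+0.69)/2 = 0.505 → q = 4.08×0.23×0.505 = 0.4739 m³/s
Panel 2-3: Δb = 2.56 m, d̄ = (0.35+0.13)/2 = 0.24, v̄ = (0.69+0.37)/2 = 0.53 → q = 2.56×0.24×0.53 = 0.3256 m³/s
Q = Σ q = 0.7995 m³/s
= 0.7995 × 3600 = 2878 m³/h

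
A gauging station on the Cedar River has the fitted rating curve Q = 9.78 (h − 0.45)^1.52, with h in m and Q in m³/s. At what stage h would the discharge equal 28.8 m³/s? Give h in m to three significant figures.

h − h₀ = (Q/C)^(1/b) = (28.8/9.78)^(1/1.52) = 2.035 m
h = 0.45 + 2.035 = 2.485 m

2.49 m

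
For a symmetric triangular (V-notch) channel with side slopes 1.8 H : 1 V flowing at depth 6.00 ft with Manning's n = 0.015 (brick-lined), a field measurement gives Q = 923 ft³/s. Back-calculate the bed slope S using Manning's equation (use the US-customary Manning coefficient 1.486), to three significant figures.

0.00572

A = z·y² = 1.8×6.00² = 64.80 ft²
P = 2y√(1+z²) = 2×6.00×√(1+1.8²) = 24.71 ft
R = A/P = 64.80/24.71 = 2.622 ft
S = (Q·n / (1.486·A·R^(2/3)))² = (923×0.015 / (1.486×64.80×1.902))² = 0.005716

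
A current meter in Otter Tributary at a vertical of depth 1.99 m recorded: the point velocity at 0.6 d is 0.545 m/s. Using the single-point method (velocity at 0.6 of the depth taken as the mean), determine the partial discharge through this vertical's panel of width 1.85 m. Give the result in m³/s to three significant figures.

v̄ = v₀.₆ = 0.545 m/s
q = v̄ × d × w = 0.5450 × 1.99 × 1.85 = 2.006 m³/s

2.01 m³/s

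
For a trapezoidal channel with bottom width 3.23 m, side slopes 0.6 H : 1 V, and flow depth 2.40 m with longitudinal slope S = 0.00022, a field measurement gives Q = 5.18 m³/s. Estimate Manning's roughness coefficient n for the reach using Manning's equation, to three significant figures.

A = (b + z·y)·y = (3.23 + 0.6×2.40)×2.40 = 11.21 m²
P = b + 2y√(1+z²) = 3.23 + 2×2.40×√(1+0.6²) = 8.828 m
R = A/P = 11.21/8.828 = 1.270 m
n = (1/Q)·A·R^(2/3)·S^(1/2) = (1/5.18) × 11.21 × 1.173 × 0.01483 = 0.03763

0.0376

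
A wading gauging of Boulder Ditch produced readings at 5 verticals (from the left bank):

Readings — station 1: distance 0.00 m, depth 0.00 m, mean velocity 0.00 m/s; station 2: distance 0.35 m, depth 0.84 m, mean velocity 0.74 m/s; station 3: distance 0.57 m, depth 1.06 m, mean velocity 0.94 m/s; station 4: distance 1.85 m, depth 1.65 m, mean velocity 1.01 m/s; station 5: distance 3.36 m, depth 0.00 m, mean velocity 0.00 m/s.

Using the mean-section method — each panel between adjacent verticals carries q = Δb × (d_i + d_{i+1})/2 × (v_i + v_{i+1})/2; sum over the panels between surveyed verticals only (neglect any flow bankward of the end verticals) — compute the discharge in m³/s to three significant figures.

2.55 m³/s

Panel 1-2: Δb = 0.35 m, d̄ = (0.00+0.84)/2 = 0.42, v̄ = (0.00+0.74)/2 = 0.37 → q = 0.35×0.42×0.37 = 0.05439 m³/s
Panel 2-3: Δb = 0.22 m, d̄ = (0.84+1.06)/2 = 0.95, v̄ = (0.74+0.94)/2 = 0.84 → q = 0.22×0.95×0.84 = 0.1756 m³/s
Panel 3-4: Δb = 1.28 m, d̄ = (1.06+1.65)/2 = 1.355, v̄ = (0.94+1.01)/2 = 0.975 → q = 1.28×1.355×0.975 = 1.691 m³/s
Panel 4-5: Δb = 1.51 m, d̄ = (1.65+0.00)/2 = 0.825, v̄ = (1.01+0.00)/2 = 0.505 → q = 1.51×0.825×0.505 = 0.6291 m³/s
Q = Σ q = 2.550 m³/s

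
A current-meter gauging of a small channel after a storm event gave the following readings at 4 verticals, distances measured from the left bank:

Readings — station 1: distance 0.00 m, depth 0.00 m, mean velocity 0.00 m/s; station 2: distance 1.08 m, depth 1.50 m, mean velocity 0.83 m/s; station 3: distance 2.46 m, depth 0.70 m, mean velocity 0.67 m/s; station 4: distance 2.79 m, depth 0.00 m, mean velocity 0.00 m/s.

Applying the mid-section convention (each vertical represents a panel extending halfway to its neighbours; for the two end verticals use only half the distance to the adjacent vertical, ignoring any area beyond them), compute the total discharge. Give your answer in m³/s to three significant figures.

w_2 = (2.46 − 0.00)/2 = 1.23 m; q_2 = 0.83 × 1.50 × 1.23 = 1.531 m³/s
w_3 = (2.79 − 1.08)/2 = 0.855 m; q_3 = 0.67 × 0.70 × 0.855 = 0.4010 m³/s
Stations 1, 4 contribute zero (depth or velocity is 0).
Q = Σ qᵢ = 1.932 m³/s

1.93 m³/s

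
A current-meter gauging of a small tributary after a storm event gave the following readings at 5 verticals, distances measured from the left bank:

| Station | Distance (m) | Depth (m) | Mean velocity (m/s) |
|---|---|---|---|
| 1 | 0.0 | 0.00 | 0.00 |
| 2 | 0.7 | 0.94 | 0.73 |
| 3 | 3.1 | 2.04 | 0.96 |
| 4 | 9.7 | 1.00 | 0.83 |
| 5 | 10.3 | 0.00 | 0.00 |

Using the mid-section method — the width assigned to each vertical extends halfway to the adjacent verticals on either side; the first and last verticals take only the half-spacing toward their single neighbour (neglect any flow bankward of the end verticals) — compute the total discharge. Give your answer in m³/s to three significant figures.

12.9 m³/s

w_2 = (3.1 − 0.0)/2 = 1.55 m; q_2 = 0.73 × 0.94 × 1.55 = 1.064 m³/s
w_3 = (9.7 − 0.7)/2 = 4.5 m; q_3 = 0.96 × 2.04 × 4.5 = 8.813 m³/s
w_4 = (10.3 − 3.1)/2 = 3.6 m; q_4 = 0.83 × 1.00 × 3.6 = 2.988 m³/s
Stations 1, 5 contribute zero (depth or velocity is 0).
Q = Σ qᵢ = 12.86 m³/s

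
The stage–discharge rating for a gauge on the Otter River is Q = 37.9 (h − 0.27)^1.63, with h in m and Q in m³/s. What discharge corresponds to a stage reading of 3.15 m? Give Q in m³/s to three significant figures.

213 m³/s

Q = 37.9 × (3.15 − 0.27)^1.63 = 37.9 × 2.88^1.63 = 212.5 m³/s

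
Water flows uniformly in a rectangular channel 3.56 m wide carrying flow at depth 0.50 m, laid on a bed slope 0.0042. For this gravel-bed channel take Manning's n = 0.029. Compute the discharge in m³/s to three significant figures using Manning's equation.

A = b·y = 3.56 × 0.50 = 1.780 m²
P = b + 2y = 3.56 + 2×0.50 = 4.560 m
R = A/P = 1.780/4.560 = 0.3904 m
Q = (1/n)·A·R^(2/3)·S^(1/2) = (1/0.029) × 1.780 × 0.3904^(2/3) × 0.0042^(1/2) = 2.125 m³/s

2.12 m³/s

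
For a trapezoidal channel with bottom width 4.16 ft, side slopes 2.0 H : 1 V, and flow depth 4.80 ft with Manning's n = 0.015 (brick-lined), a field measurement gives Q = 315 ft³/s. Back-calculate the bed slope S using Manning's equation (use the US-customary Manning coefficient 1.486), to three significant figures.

A = (b + z·y)·y = (4.16 + 2.0×4.80)×4.80 = 66.05 ft²
P = b + 2y√(1+z²) = 4.16 + 2×4.80×√(1+2.0²) = 25.63 ft
R = A/P = 66.05/25.63 = 2.577 ft
S = (Q·n / (1.486·A·R^(2/3)))² = (315×0.015 / (1.486×66.05×1.880))² = 0.0006559

0.000656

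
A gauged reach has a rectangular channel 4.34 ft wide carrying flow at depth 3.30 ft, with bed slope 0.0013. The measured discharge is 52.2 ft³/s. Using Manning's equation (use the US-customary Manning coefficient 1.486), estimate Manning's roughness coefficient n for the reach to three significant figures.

0.0176

A = b·y = 4.34 × 3.30 = 14.32 ft²
P = b + 2y = 4.34 + 2×3.30 = 10.94 ft
R = A/P = 14.32/10.94 = 1.309 ft
n = (1.486/Q)·A·R^(2/3)·S^(1/2) = (1.486/52.2) × 14.32 × 1.197 × 0.03606 = 0.01759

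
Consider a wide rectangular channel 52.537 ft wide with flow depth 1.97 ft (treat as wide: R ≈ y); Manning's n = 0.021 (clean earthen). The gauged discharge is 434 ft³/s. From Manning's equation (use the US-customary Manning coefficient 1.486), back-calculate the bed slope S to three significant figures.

A = b·y = 52.537 × 1.97 = 103.5 ft²
Wide channel: R ≈ y = 1.97 ft
S = (Q·n / (1.486·A·R^(2/3)))² = (434×0.021 / (1.486×103.5×1.571))² = 0.001422

0.00142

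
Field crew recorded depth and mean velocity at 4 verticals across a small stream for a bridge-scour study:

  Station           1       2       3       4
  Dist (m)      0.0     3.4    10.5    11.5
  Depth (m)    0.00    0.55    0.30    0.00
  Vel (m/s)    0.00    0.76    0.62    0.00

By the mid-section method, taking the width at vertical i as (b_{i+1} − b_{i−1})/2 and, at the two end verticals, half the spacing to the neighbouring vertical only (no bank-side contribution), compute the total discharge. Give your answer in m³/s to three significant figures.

2.95 m³/s

w_2 = (10.5 − 0.0)/2 = 5.25 m; q_2 = 0.76 × 0.55 × 5.25 = 2.195 m³/s
w_3 = (11.5 − 3.4)/2 = 4.05 m; q_3 = 0.62 × 0.30 × 4.05 = 0.7533 m³/s
Stations 1, 4 contribute zero (depth or velocity is 0).
Q = Σ qᵢ = 2.948 m³/s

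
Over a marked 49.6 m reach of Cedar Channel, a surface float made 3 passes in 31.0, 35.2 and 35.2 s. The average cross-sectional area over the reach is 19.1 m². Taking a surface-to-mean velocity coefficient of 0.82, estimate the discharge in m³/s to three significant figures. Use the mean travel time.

t̄ = (31.0 + 35.2 + 35.2) / 3 = 33.8 s
v_surface = L / t̄ = 49.6 / 33.8 = 1.467 m/s
v_mean = 0.82 × 1.467 = 1.203 m/s
Q = A × v_mean = 19.1 × 1.203 = 22.98 m³/s

23.0 m³/s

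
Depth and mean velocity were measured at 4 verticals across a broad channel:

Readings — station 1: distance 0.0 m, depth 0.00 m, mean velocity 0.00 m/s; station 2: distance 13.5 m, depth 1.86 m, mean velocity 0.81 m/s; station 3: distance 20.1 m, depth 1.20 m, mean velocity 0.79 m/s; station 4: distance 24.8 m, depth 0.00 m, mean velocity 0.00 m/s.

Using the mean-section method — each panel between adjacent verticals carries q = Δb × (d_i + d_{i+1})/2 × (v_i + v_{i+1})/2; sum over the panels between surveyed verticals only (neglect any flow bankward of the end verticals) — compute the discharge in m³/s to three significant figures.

Panel 1-2: Δb = 13.5 m, d̄ = (0.00+1.86)/2 = 0.93, v̄ = (0.00+0.81)/2 = 0.405 → q = 13.5×0.93×0.405 = 5.085 m³/s
Panel 2-3: Δb = 6.6 m, d̄ = (1.86+1.20)/2 = 1.53, v̄ = (0.81+0.79)/2 = 0.8 → q = 6.6×1.53×0.8 = 8.078 m³/s
Panel 3-4: Δb = 4.7 m, d̄ = (1.20+0.00)/2 = 0.6, v̄ = (0.79+0.00)/2 = 0.395 → q = 4.7×0.6×0.395 = 1.114 m³/s
Q = Σ q = 14.28 m³/s

14.3 m³/s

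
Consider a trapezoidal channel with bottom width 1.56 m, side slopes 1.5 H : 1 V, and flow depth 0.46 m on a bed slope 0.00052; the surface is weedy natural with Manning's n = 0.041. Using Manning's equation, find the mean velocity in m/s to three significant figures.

A = (b + z·y)·y = (1.56 + 1.5×0.46)×0.46 = 1.035 m²
P = b + 2y√(1+z²) = 1.56 + 2×0.46×√(1+1.5²) = 3.219 m
R = A/P = 1.035/3.219 = 0.3216 m
Q = (1/n)·A·R^(2/3)·S^(1/2) = (1/0.041) × 1.035 × 0.3216^(2/3) × 0.00052^(1/2) = 0.2702 m³/s
V = Q/A = 0.2702/1.035 = 0.2611 m/s

0.261 m/s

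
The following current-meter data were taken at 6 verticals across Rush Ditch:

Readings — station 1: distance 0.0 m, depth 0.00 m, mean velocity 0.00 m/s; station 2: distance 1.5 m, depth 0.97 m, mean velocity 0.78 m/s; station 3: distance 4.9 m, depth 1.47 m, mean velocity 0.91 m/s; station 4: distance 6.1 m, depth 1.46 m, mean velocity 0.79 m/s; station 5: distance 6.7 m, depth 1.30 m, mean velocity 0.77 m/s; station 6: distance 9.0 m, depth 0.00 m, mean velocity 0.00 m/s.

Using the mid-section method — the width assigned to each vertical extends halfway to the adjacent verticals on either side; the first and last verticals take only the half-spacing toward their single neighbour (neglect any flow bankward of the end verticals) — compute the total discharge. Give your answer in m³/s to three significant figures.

w_2 = (4.9 − 0.0)/2 = 2.45 m; q_2 = 0.78 × 0.97 × 2.45 = 1.854 m³/s
w_3 = (6.1 − 1.5)/2 = 2.3 m; q_3 = 0.91 × 1.47 × 2.3 = 3.077 m³/s
w_4 = (6.7 − 4.9)/2 = 0.9 m; q_4 = 0.79 × 1.46 × 0.9 = 1.038 m³/s
w_5 = (9.0 − 6.1)/2 = 1.45 m; q_5 = 0.77 × 1.30 × 1.45 = 1.451 m³/s
Stations 1, 6 contribute zero (depth or velocity is 0).
Q = Σ qᵢ = 7.420 m³/s

7.42 m³/s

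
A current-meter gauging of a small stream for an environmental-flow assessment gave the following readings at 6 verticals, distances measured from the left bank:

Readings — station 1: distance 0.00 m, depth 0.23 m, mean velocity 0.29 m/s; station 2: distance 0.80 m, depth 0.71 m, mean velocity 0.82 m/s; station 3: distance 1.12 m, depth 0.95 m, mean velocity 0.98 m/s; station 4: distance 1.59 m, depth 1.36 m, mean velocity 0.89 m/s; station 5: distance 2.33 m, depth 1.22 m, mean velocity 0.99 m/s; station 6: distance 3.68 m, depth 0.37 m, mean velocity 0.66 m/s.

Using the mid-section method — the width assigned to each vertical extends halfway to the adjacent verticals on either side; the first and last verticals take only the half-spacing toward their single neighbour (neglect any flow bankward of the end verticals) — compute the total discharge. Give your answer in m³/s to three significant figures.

2.88 m³/s

w_1 = (0.80 − 0.00)/2 = 0.4 m; q_1 = 0.29 × 0.23 × 0.4 = 0.02668 m³/s
w_2 = (1.12 − 0.00)/2 = 0.56 m; q_2 = 0.82 × 0.71 × 0.56 = 0.3260 m³/s
w_3 = (1.59 − 0.80)/2 = 0.395 m; q_3 = 0.98 × 0.95 × 0.395 = 0.3677 m³/s
w_4 = (2.33 − 1.12)/2 = 0.605 m; q_4 = 0.89 × 1.36 × 0.605 = 0.7323 m³/s
w_5 = (3.68 − 1.59)/2 = 1.045 m; q_5 = 0.99 × 1.22 × 1.045 = 1.262 m³/s
w_6 = (3.68 − 2.33)/2 = 0.675 m; q_6 = 0.66 × 0.37 × 0.675 = 0.1648 m³/s
Q = Σ qᵢ = 2.880 m³/s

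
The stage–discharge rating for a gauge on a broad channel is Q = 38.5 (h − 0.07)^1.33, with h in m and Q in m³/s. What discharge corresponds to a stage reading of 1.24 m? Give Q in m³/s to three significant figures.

Q = 38.5 × (1.24 − 0.07)^1.33 = 38.5 × 1.17^1.33 = 47.44 m³/s

47.4 m³/s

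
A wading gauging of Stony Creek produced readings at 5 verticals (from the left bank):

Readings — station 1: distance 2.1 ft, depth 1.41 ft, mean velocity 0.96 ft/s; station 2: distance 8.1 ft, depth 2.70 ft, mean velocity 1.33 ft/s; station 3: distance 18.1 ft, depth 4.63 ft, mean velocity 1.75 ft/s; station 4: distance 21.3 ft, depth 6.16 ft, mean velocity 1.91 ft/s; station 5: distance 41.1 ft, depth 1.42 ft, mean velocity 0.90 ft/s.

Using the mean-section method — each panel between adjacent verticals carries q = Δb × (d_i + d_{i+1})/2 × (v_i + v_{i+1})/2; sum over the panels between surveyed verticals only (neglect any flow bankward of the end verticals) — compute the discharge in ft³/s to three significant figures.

Panel 1-2: Δb = 6 ft, d̄ = (1.41+2.70)/2 = 2.055, v̄ = (0.96+1.33)/2 = 1.145 → q = 6×2.055×1.145 = 14.12 ft³/s
Panel 2-3: Δb = 10 ft, d̄ = (2.70+4.63)/2 = 3.665, v̄ = (1.33+1.75)/2 = 1.54 → q = 10×3.665×1.54 = 56.44 ft³/s
Panel 3-4: Δb = 3.2 ft, d̄ = (4.63+6.16)/2 = 5.395, v̄ = (1.75+1.91)/2 = 1.83 → q = 3.2×5.395×1.83 = 31.59 ft³/s
Panel 4-5: Δb = 19.8 ft, d̄ = (6.16+1.42)/2 = 3.79, v̄ = (1.91+0.90)/2 = 1.405 → q = 19.8×3.79×1.405 = 105.4 ft³/s
Q = Σ q = 207.6 ft³/s

208 ft³/s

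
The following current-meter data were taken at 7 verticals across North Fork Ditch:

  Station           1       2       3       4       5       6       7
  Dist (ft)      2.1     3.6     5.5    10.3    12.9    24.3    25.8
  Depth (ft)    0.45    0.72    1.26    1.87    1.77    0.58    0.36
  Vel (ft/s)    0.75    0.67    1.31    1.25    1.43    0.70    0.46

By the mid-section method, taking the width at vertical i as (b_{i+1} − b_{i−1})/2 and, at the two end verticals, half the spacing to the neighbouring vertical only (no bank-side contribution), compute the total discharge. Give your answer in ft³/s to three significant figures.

35.7 ft³/s

w_1 = (3.6 − 2.1)/2 = 0.75 ft; q_1 = 0.75 × 0.45 × 0.75 = 0.2531 ft³/s
w_2 = (5.5 − 2.1)/2 = 1.7 ft; q_2 = 0.67 × 0.72 × 1.7 = 0.8201 ft³/s
w_3 = (10.3 − 3.6)/2 = 3.35 ft; q_3 = 1.31 × 1.26 × 3.35 = 5.530 ft³/s
w_4 = (12.9 − 5.5)/2 = 3.7 ft; q_4 = 1.25 × 1.87 × 3.7 = 8.649 ft³/s
w_5 = (24.3 − 10.3)/2 = 7 ft; q_5 = 1.43 × 1.77 × 7 = 17.72 ft³/s
w_6 = (25.8 − 12.9)/2 = 6.45 ft; q_6 = 0.70 × 0.58 × 6.45 = 2.619 ft³/s
w_7 = (25.8 − 24.3)/2 = 0.75 ft; q_7 = 0.46 × 0.36 × 0.75 = 0.1242 ft³/s
Q = Σ qᵢ = 35.71 ft³/s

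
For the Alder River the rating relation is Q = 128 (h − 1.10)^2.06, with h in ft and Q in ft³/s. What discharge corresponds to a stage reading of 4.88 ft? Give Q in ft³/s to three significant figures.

Q = 128 × (4.88 − 1.10)^2.06 = 128 × 3.78^2.06 = 1981 ft³/s

1980 ft³/s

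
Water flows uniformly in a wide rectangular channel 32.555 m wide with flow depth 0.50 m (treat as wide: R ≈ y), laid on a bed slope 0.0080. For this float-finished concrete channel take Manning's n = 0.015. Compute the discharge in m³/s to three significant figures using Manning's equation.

61.1 m³/s

A = b·y = 32.555 × 0.50 = 16.28 m²
Wide channel: R ≈ y = 0.50 m
Q = (1/n)·A·R^(2/3)·S^(1/2) = (1/0.015) × 16.28 × 0.5000^(2/3) × 0.0080^(1/2) = 61.14 m³/s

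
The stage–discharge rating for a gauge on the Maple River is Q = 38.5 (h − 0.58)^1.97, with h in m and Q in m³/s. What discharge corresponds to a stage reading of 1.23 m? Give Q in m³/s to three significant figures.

Q = 38.5 × (1.23 − 0.58)^1.97 = 38.5 × 0.65^1.97 = 16.48 m³/s

16.5 m³/s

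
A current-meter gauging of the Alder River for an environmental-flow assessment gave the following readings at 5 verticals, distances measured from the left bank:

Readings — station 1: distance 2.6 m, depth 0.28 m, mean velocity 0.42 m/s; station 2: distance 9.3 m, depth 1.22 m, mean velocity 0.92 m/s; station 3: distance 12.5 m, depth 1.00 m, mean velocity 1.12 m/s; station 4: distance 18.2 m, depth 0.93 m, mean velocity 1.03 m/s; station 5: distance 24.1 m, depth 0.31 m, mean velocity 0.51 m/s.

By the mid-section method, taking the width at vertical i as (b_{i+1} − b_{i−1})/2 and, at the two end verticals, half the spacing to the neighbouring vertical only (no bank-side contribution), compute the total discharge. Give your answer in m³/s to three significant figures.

17.0 m³/s

w_1 = (9.3 − 2.6)/2 = 3.35 m; q_1 = 0.42 × 0.28 × 3.35 = 0.3940 m³/s
w_2 = (12.5 − 2.6)/2 = 4.95 m; q_2 = 0.92 × 1.22 × 4.95 = 5.556 m³/s
w_3 = (18.2 − 9.3)/2 = 4.45 m; q_3 = 1.12 × 1.00 × 4.45 = 4.984 m³/s
w_4 = (24.1 − 12.5)/2 = 5.8 m; q_4 = 1.03 × 0.93 × 5.8 = 5.556 m³/s
w_5 = (24.1 − 18.2)/2 = 2.95 m; q_5 = 0.51 × 0.31 × 2.95 = 0.4664 m³/s
Q = Σ qᵢ = 16.96 m³/s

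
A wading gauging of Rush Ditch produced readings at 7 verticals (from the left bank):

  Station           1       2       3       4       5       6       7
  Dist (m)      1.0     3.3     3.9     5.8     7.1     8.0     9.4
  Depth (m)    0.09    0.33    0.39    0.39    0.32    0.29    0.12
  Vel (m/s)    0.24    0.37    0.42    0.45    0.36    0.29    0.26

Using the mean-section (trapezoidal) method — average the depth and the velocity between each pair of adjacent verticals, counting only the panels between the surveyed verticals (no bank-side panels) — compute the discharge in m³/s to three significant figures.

0.910 m³/s

Panel 1-2: Δb = 2.3 m, d̄ = (0.09+0.33)/2 = 0.21, v̄ = (0.24+0.37)/2 = 0.305 → q = 2.3×0.21×0.305 = 0.1473 m³/s
Panel 2-3: Δb = 0.6 m, d̄ = (0.33+0.39)/2 = 0.36, v̄ = (0.37+0.42)/2 = 0.395 → q = 0.6×0.36×0.395 = 0.08532 m³/s
Panel 3-4: Δb = 1.9 m, d̄ = (0.39+0.39)/2 = 0.39, v̄ = (0.42+0.45)/2 = 0.435 → q = 1.9×0.39×0.435 = 0.3223 m³/s
Panel 4-5: Δb = 1.3 m, d̄ = (0.39+0.32)/2 = 0.355, v̄ = (0.45+0.36)/2 = 0.405 → q = 1.3×0.355×0.405 = 0.1869 m³/s
Panel 5-6: Δb = 0.9 m, d̄ = (0.32+0.29)/2 = 0.305, v̄ = (0.36+0.29)/2 = 0.325 → q = 0.9×0.305×0.325 = 0.08921 m³/s
Panel 6-7: Δb = 1.4 m, d̄ = (0.29+0.12)/2 = 0.205, v̄ = (0.29+0.26)/2 = 0.275 → q = 1.4×0.205×0.275 = 0.07893 m³/s
Q = Σ q = 0.9100 m³/s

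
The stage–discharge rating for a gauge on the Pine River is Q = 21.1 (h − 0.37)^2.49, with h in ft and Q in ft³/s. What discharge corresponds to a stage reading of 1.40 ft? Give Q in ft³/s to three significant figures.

Q = 21.1 × (1.40 − 0.37)^2.49 = 21.1 × 1.03^2.49 = 22.71 ft³/s

22.7 ft³/s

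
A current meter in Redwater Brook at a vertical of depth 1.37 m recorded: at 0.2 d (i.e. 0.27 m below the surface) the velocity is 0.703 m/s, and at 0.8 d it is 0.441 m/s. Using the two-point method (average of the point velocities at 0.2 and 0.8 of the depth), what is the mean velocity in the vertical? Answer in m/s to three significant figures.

0.572 m/s

v̄ = (0.703 + 0.441) / 2 = 0.5720 m/s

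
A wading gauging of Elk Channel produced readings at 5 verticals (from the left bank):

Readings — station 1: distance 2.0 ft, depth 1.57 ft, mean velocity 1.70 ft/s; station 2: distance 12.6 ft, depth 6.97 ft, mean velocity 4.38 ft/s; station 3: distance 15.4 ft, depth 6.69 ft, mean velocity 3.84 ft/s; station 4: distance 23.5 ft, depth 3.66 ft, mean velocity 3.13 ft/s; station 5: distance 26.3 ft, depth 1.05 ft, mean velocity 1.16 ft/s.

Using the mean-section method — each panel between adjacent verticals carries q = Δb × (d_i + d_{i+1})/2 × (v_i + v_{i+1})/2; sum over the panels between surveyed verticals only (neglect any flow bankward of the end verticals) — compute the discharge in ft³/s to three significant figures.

Panel 1-2: Δb = 10.6 ft, d̄ = (1.57+6.97)/2 = 4.27, v̄ = (1.70+4.38)/2 = 3.04 → q = 10.6×4.27×3.04 = 137.6 ft³/s
Panel 2-3: Δb = 2.8 ft, d̄ = (6.97+6.69)/2 = 6.83, v̄ = (4.38+3.84)/2 = 4.11 → q = 2.8×6.83×4.11 = 78.60 ft³/s
Panel 3-4: Δb = 8.1 ft, d̄ = (6.69+3.66)/2 = 5.175, v̄ = (3.84+3.13)/2 = 3.485 → q = 8.1×5.175×3.485 = 146.1 ft³/s
Panel 4-5: Δb = 2.8 ft, d̄ = (3.66+1.05)/2 = 2.355, v̄ = (3.13+1.16)/2 = 2.145 → q = 2.8×2.355×2.145 = 14.14 ft³/s
Q = Σ q = 376.4 ft³/s

376 ft³/s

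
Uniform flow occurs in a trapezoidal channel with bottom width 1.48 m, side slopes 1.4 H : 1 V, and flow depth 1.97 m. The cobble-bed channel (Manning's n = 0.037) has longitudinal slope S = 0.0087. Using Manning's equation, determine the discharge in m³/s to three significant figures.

A = (b + z·y)·y = (1.48 + 1.4×1.97)×1.97 = 8.349 m²
P = b + 2y√(1+z²) = 1.48 + 2×1.97×√(1+1.4²) = 8.259 m
R = A/P = 8.349/8.259 = 1.011 m
Q = (1/n)·A·R^(2/3)·S^(1/2) = (1/0.037) × 8.349 × 1.011^(2/3) × 0.0087^(1/2) = 21.20 m³/s

21.2 m³/s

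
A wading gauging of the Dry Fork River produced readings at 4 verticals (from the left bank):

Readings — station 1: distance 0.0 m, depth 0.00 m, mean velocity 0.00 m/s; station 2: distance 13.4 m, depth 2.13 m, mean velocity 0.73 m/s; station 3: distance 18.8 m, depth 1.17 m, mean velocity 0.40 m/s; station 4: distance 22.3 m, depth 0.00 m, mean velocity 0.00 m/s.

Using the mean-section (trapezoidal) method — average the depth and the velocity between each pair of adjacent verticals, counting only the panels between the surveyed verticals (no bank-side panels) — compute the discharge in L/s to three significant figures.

10700 L/s

Panel 1-2: Δb = 13.4 m, d̄ = (0.00+2.13)/2 = 1.065, v̄ = (0.00+0.73)/2 = 0.365 → q = 13.4×1.065×0.365 = 5.209 m³/s
Panel 2-3: Δb = 5.4 m, d̄ = (2.13+1.17)/2 = 1.65, v̄ = (0.73+0.40)/2 = 0.565 → q = 5.4×1.65×0.565 = 5.034 m³/s
Panel 3-4: Δb = 3.5 m, d̄ = (1.17+0.00)/2 = 0.585, v̄ = (0.40+0.00)/2 = 0.2 → q = 3.5×0.585×0.2 = 0.4095 m³/s
Q = Σ q = 10.65 m³/s
= 10.65 × 1000 = 10650 L/s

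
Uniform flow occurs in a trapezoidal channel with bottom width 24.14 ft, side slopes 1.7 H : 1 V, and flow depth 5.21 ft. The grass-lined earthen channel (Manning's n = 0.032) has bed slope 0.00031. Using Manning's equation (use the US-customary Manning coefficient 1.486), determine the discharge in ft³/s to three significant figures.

345 ft³/s

A = (b + z·y)·y = (24.14 + 1.7×5.21)×5.21 = 171.9 ft²
P = b + 2y√(1+z²) = 24.14 + 2×5.21×√(1+1.7²) = 44.69 ft
R = A/P = 171.9/44.69 = 3.847 ft
Q = (1.486/n)·A·R^(2/3)·S^(1/2) = (1.486/0.032) × 171.9 × 3.847^(2/3) × 0.00031^(1/2) = 345.1 ft³/s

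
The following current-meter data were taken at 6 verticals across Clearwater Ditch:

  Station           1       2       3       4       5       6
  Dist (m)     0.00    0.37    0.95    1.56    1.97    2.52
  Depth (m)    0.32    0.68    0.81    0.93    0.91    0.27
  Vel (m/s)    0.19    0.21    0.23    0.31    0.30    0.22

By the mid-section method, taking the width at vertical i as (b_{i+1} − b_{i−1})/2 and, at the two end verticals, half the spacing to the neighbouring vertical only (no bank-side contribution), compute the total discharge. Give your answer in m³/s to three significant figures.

w_1 = (0.37 − 0.00)/2 = 0.185 m; q_1 = 0.19 × 0.32 × 0.185 = 0.01125 m³/s
w_2 = (0.95 − 0.00)/2 = 0.475 m; q_2 = 0.21 × 0.68 × 0.475 = 0.06783 m³/s
w_3 = (1.56 − 0.37)/2 = 0.595 m; q_3 = 0.23 × 0.81 × 0.595 = 0.1108 m³/s
w_4 = (1.97 − 0.95)/2 = 0.51 m; q_4 = 0.31 × 0.93 × 0.51 = 0.1470 m³/s
w_5 = (2.52 − 1.56)/2 = 0.48 m; q_5 = 0.30 × 0.91 × 0.48 = 0.1310 m³/s
w_6 = (2.52 − 1.97)/2 = 0.275 m; q_6 = 0.22 × 0.27 × 0.275 = 0.01634 m³/s
Q = Σ qᵢ = 0.4843 m³/s

0.484 m³/s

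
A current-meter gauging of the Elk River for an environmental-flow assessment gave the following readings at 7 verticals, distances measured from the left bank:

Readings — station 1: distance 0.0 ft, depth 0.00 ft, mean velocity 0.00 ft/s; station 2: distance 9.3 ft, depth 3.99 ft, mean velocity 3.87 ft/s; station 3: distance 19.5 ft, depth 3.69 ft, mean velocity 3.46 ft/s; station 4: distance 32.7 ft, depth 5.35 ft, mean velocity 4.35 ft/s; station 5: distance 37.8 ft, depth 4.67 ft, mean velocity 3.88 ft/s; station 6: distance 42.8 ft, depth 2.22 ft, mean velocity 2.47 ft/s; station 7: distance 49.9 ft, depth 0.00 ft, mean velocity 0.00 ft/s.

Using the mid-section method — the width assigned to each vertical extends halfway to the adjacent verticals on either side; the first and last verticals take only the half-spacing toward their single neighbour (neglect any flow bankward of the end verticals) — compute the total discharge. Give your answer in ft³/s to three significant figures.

638 ft³/s

w_2 = (19.5 − 0.0)/2 = 9.75 ft; q_2 = 3.87 × 3.99 × 9.75 = 150.6 ft³/s
w_3 = (32.7 − 9.3)/2 = 11.7 ft; q_3 = 3.46 × 3.69 × 11.7 = 149.4 ft³/s
w_4 = (37.8 − 19.5)/2 = 9.15 ft; q_4 = 4.35 × 5.35 × 9.15 = 212.9 ft³/s
w_5 = (42.8 − 32.7)/2 = 5.05 ft; q_5 = 3.88 × 4.67 × 5.05 = 91.50 ft³/s
w_6 = (49.9 − 37.8)/2 = 6.05 ft; q_6 = 2.47 × 2.22 × 6.05 = 33.17 ft³/s
Stations 1, 7 contribute zero (depth or velocity is 0).
Q = Σ qᵢ = 637.6 ft³/s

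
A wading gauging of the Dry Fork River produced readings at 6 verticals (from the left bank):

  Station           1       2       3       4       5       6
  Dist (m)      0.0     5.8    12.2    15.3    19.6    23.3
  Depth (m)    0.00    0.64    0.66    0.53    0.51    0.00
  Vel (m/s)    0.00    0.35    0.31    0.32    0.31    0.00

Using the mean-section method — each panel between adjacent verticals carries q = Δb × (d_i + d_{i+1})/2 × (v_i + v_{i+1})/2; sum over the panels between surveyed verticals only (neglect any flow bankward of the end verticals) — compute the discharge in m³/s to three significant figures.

3.13 m³/s

Panel 1-2: Δb = 5.8 m, d̄ = (0.00+0.64)/2 = 0.32, v̄ = (0.00+0.35)/2 = 0.175 → q = 5.8×0.32×0.175 = 0.3248 m³/s
Panel 2-3: Δb = 6.4 m, d̄ = (0.64+0.66)/2 = 0.65, v̄ = (0.35+0.31)/2 = 0.33 → q = 6.4×0.65×0.33 = 1.373 m³/s
Panel 3-4: Δb = 3.1 m, d̄ = (0.66+0.53)/2 = 0.595, v̄ = (0.31+0.32)/2 = 0.315 → q = 3.1×0.595×0.315 = 0.5810 m³/s
Panel 4-5: Δb = 4.3 m, d̄ = (0.53+0.51)/2 = 0.52, v̄ = (0.32+0.31)/2 = 0.315 → q = 4.3×0.52×0.315 = 0.7043 m³/s
Panel 5-6: Δb = 3.7 m, d̄ = (0.51+0.00)/2 = 0.255, v̄ = (0.31+0.00)/2 = 0.155 → q = 3.7×0.255×0.155 = 0.1462 m³/s
Q = Σ q = 3.129 m³/s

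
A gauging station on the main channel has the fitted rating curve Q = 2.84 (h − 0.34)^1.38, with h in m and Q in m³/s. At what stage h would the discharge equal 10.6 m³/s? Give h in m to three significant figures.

h − h₀ = (Q/C)^(1/b) = (10.6/2.84)^(1/1.38) = 2.597 m
h = 0.34 + 2.597 = 2.937 m

2.94 m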